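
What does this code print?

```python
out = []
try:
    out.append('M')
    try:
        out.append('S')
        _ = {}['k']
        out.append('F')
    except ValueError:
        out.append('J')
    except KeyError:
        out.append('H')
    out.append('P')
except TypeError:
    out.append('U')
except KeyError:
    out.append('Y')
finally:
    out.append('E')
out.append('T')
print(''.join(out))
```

Execution trace: 'M' (try body) → 'S' (inner try body) → 'H' (inner except KeyError) → 'P' (try body, no exception) → 'E' (finally) → 'T' (after the try/except). Output: MSHPET

Answer: MSHPET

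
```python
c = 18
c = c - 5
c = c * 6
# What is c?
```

Trace:
`c = 18` → c = 18
`c = c - 5` → c = 13
`c = c * 6` → c = 78
So c = 78

Answer: 78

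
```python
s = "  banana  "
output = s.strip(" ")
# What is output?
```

Trace:
`s = "  banana  "` → s = '  banana  '
`output = s.strip(" ")` → output = 'banana'
So output = 'banana'

Answer: 'banana'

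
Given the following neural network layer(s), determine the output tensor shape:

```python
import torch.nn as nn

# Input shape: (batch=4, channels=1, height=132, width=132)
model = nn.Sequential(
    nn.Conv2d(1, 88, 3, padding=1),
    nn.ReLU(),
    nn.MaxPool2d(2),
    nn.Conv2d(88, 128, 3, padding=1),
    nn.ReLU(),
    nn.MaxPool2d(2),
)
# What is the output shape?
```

Input: (4, 1, 132, 132) -> after first Conv2d: (4, 88, 132, 132) -> after first MaxPool2d: (4, 88, 66, 66) -> after second Conv2d: (4, 128, 66, 66) -> Output: (4, 128, 33, 33)

Answer: (4, 128, 33, 33)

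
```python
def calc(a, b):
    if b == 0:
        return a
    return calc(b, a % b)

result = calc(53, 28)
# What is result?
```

calc(53, 28) -> calc(28, 25) -> calc(25, 3) -> calc(3, 1) -> calc(1, 0) -> 1

Answer: 1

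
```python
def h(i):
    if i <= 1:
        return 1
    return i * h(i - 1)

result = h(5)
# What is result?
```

h(5) = 5 * 4 * 3 * 2 * 1 = 120

Answer: 120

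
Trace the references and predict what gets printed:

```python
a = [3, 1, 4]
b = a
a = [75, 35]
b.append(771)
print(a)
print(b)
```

Key concept: rebinding vs mutation: a is rebound to a new list, b still points at the original.
Step by step:
`a = [3, 1, 4]` → a = [3, 1, 4]
`b = a` → b = [3, 1, 4] (same object as a)
`a = [75, 35]` → a = [75, 35]
`b.append(771)` → b = [3, 1, 4, 771]
`print(a)` → prints [75, 35]
`print(b)` → prints [3, 1, 4, 771]

Answer:
[75, 35]
[3, 1, 4, 771]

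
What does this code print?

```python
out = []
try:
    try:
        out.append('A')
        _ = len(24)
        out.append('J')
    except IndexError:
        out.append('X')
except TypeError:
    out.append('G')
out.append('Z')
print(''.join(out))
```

Execution trace: 'A' (try body) → 'G' (outer except TypeError) → 'Z' (after the try/except). Output: AGZ

Answer: AGZ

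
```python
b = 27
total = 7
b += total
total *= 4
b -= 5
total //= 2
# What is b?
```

Trace:
`b = 27` → b = 27
`total = 7` → total = 7
`b += total` → b = 34
`total *= 4` → total = 28
`b -= 5` → b = 29
`total //= 2` → total = 14
So b = 29

Answer: 29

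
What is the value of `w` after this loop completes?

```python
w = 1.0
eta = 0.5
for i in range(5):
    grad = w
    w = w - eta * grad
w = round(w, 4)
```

Gradient descent: w = 1.0 * (1 - 0.5)^5
`w` takes the values: 1.0 → 0.5 → 0.25 → 0.125 → 0.0625 → 0.03125 → 0.0312

Answer: 0.0312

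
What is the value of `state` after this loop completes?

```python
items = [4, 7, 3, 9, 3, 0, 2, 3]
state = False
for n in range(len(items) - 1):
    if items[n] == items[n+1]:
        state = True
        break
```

Check consecutive duplicates in [4, 7, 3, 9, 3, 0, 2, 3]
`state` takes the values: False

Answer: False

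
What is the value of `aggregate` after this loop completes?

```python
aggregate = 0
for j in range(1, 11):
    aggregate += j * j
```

Sum of squares 1² to 10² = 385
`aggregate` takes the values: 0 → 1 → 5 → 14 → 30 → 55 → 91 → 140 → 204 → 285 → 385

Answer: 385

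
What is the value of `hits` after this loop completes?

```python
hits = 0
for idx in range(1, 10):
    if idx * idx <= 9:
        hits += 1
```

Count numbers where idx² ≤ 9
`hits` takes the values: 0 → 1 → 2 → 3

Answer: 3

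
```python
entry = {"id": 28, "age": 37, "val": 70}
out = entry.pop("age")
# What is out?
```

Trace:
`entry = {"id": 28, "age": 37, "val": 70}` → entry = {'id': 28, 'age': 37, 'val': 70}
`out = entry.pop("age")` → entry = {'id': 28, 'val': 70}; out = 37
So out = 37

Answer: 37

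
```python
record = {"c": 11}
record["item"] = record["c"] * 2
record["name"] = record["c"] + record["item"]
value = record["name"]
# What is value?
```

Trace:
`record = {"c": 11}` → record = {'c': 11}
`record["item"] = record["c"] * 2` → record = {'c': 11, 'item': 22}
`record["name"] = record["c"] + record["item"]` → record = {'c': 11, 'item': 22, 'name': 33}
`value = record["name"]` → value = 33
So value = 33

Answer: 33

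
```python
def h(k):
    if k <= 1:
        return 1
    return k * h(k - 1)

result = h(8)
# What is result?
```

h(8) = 8 * 7 * 6 * 5 * 4 * 3 * 2 * 1 = 40320

Answer: 40320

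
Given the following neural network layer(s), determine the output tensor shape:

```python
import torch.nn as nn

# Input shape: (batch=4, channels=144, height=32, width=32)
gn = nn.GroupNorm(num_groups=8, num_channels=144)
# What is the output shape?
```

Input: (4, 144, 32, 32) -> Output: (4, 144, 32, 32)

Answer: (4, 144, 32, 32)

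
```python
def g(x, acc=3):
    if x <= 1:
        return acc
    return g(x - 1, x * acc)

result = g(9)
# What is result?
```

Accumulator trace (n, acc): (9, 3) -> (8, 27) -> (7, 216) -> (6, 1512) -> (5, 9072) -> (4, 45360) -> (3, 181440) -> (2, 544320) -> (1, 1088640) -> return 1088640

Answer: 1088640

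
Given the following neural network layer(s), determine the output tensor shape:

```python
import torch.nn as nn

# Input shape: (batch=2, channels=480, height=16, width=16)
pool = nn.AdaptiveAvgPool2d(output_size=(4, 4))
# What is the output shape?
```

Input: (2, 480, 16, 16) -> Output: (2, 480, 4, 4)

Answer: (2, 480, 4, 4)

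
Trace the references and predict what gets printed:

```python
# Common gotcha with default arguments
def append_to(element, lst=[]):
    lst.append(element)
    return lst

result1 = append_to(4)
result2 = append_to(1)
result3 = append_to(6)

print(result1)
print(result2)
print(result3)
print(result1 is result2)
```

Key concept: mutable default argument gotcha.
Step by step:
`result1 = append_to(4)` → result1 = [4]
`result2 = append_to(1)` → result1 = [4, 1] (same object as result2); result2 = [4, 1] (same object as result1)
`result3 = append_to(6)` → result1 = [4, 1, 6] (same object as result2, result3); result2 = [4, 1, 6] (same object as result1, result3); result3 = [4, 1, 6] (same object as result1, result2)
`print(result1)` → prints [4, 1, 6]
`print(result2)` → prints [4, 1, 6]
`print(result3)` → prints [4, 1, 6]
`print(result1 is result2)` → prints True

Answer:
[4, 1, 6]
[4, 1, 6]
[4, 1, 6]
True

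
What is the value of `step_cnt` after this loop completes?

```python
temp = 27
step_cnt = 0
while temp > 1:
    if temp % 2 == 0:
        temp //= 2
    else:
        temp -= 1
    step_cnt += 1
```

Steps to reduce 27 to 1
`step_cnt` takes the values: 0 → 1 → 2 → 3 → 4 → 5 → 6 → 7

Answer: 7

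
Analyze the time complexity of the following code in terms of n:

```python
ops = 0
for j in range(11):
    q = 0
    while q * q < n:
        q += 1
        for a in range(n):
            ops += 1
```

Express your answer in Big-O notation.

Each loop level contributes: 1 × √n × n. Multiplying the contributions gives O(n√n).

Answer: O(n√n)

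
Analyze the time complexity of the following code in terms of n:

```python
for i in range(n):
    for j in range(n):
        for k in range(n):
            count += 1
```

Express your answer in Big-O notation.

This is Triple nested loop. Time complexity: O(n³).

Answer: O(n³)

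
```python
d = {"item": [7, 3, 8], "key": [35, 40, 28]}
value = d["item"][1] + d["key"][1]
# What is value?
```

Trace:
`d = {"item": [7, 3, 8], "key": [35, 40, 28]}` → d = {'item': [7, 3, 8], 'key': [35, 40, 28]}
`value = d["item"][1] + d["key"][1]` → value = 43
So value = 43

Answer: 43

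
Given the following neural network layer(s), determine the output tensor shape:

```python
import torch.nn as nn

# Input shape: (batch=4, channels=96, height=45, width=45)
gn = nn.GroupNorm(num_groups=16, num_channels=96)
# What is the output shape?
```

Input: (4, 96, 45, 45) -> Output: (4, 96, 45, 45)

Answer: (4, 96, 45, 45)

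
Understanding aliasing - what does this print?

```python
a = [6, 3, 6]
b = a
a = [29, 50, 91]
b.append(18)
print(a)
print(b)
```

Key concept: rebinding vs mutation: a is rebound to a new list, b still points at the original.
Step by step:
`a = [6, 3, 6]` → a = [6, 3, 6]
`b = a` → b = [6, 3, 6] (same object as a)
`a = [29, 50, 91]` → a = [29, 50, 91]
`b.append(18)` → b = [6, 3, 6, 18]
`print(a)` → prints [29, 50, 91]
`print(b)` → prints [6, 3, 6, 18]

Answer:
[29, 50, 91]
[6, 3, 6, 18]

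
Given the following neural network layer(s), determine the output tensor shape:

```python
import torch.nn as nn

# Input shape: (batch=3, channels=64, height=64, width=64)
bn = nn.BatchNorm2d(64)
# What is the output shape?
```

Input: (3, 64, 64, 64) -> Output: (3, 64, 64, 64)

Answer: (3, 64, 64, 64)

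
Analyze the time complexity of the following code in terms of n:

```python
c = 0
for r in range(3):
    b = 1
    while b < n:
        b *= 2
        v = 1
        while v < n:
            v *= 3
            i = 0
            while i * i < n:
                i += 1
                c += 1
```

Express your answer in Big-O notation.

Each loop level contributes: 1 × log n × log n × √n. Multiplying the contributions gives O(√n log² n).

Answer: O(√n log² n)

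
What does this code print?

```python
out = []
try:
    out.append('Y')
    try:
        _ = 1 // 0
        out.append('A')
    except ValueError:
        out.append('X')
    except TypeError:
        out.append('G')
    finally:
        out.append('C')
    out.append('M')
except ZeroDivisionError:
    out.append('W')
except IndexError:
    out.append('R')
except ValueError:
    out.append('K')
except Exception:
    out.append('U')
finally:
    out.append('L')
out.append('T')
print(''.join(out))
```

Execution trace: 'Y' (try body) → 'C' (inner finally) → 'W' (except ZeroDivisionError) → 'L' (finally) → 'T' (after the try/except). Output: YCWLT

Answer: YCWLT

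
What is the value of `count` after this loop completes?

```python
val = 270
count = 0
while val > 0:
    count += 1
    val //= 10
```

Count digits by repeated division by 10
`count` takes the values: 0 → 1 → 2 → 3

Answer: 3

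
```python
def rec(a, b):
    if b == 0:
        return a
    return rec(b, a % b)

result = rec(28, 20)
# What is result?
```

rec(28, 20) -> rec(20, 8) -> rec(8, 4) -> rec(4, 0) -> 4

Answer: 4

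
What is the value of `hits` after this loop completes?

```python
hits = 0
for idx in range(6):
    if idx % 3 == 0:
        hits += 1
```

Count numbers divisible by 3 in range(6)
`hits` takes the values: 0 → 1 → 2

Answer: 2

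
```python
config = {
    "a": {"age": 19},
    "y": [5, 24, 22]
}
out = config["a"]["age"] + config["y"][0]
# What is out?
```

Trace:
`config = { ...` → config = {'a': {'age': 19}, 'y': [5, 24, 22]}
`out = config["a"]["age"] + config["y"][0]` → out = 24
So out = 24

Answer: 24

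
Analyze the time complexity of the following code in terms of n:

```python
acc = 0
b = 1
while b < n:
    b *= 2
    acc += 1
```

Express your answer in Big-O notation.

Each loop level contributes: log n. Multiplying the contributions gives O(log n).

Answer: O(log n)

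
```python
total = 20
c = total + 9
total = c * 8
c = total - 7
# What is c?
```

Trace:
`total = 20` → total = 20
`c = total + 9` → c = 29
`total = c * 8` → total = 232
`c = total - 7` → c = 225
So c = 225

Answer: 225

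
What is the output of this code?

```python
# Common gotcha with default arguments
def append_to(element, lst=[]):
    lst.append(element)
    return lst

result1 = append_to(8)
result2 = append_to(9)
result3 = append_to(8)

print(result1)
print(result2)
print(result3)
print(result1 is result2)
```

Key concept: mutable default argument gotcha.
Step by step:
`result1 = append_to(8)` → result1 = [8]
`result2 = append_to(9)` → result1 = [8, 9] (same object as result2); result2 = [8, 9] (same object as result1)
`result3 = append_to(8)` → result1 = [8, 9, 8] (same object as result2, result3); result2 = [8, 9, 8] (same object as result1, result3); result3 = [8, 9, 8] (same object as result1, result2)
`print(result1)` → prints [8, 9, 8]
`print(result2)` → prints [8, 9, 8]
`print(result3)` → prints [8, 9, 8]
`print(result1 is result2)` → prints True

Answer:
[8, 9, 8]
[8, 9, 8]
[8, 9, 8]
True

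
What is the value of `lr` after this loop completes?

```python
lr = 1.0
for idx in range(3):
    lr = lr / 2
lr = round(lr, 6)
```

Halving LR 3 times: 1 / 2^3
`lr` takes the values: 1.0 → 0.5 → 0.25 → 0.125

Answer: 0.125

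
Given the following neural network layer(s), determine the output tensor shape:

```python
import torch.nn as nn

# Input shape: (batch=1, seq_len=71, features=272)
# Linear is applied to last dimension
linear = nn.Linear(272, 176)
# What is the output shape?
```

Input: (1, 71, 272) -> Output: (1, 71, 176)

Answer: (1, 71, 176)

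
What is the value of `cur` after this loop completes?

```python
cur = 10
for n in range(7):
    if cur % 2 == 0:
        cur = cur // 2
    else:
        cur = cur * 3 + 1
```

Collatz-style transformation from 10
`cur` takes the values: 10 → 5 → 16 → 8 → 4 → 2 → 1 → 4

Answer: 4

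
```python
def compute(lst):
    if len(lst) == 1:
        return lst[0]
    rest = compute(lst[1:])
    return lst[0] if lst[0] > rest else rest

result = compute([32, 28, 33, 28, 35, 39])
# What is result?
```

Recursive max over [32, 28, 33, 28, 35, 39] = 39

Answer: 39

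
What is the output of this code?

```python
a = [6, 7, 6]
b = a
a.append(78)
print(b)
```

Key concept: basic list aliasing.
Step by step:
`a = [6, 7, 6]` → a = [6, 7, 6]
`b = a` → b = [6, 7, 6] (same object as a)
`a.append(78)` → a = [6, 7, 6, 78] (same object as b); b = [6, 7, 6, 78] (same object as a)
`print(b)` → prints [6, 7, 6, 78]

Answer: [6, 7, 6, 78]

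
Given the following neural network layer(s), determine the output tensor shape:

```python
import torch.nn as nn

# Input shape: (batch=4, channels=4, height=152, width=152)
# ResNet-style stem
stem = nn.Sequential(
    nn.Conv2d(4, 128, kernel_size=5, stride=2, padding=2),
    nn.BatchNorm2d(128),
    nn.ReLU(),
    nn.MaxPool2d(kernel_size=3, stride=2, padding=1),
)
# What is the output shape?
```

Input: (4, 4, 152, 152) -> after Conv2d 5x5 stride=2: (4, 128, 76, 76) -> Output: (4, 128, 38, 38)

Answer: (4, 128, 38, 38)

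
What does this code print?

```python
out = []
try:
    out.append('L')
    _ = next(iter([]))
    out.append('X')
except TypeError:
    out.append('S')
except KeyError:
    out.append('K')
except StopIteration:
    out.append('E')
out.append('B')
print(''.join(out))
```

Execution trace: 'L' (try body) → 'E' (except StopIteration) → 'B' (after the try/except). Output: LEB

Answer: LEB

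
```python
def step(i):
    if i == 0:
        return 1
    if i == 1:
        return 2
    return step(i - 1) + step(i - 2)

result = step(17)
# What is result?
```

Build up from base cases: step(0)=1, step(1)=2, step(2)=3, step(3)=5, step(4)=8, step(5)=13, step(6)=21, ..., step(17)=4181

Answer: 4181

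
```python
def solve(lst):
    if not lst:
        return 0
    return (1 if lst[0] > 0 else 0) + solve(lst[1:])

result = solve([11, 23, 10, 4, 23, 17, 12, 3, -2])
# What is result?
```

Count of positive elements in [11, 23, 10, 4, 23, 17, 12, 3, -2] = 8

Answer: 8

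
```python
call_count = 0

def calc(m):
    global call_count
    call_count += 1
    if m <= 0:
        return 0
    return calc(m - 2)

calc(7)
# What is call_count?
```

Linear recursion stepping by 2: 5 calls from m=7 down to ≤0.

Answer: 5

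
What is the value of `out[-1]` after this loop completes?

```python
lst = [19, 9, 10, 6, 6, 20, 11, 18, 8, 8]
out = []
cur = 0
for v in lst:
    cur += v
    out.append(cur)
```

Cumulative sum ends at 115
`out` takes the values: [] → [19] → [19, 28] → [19, 28, 38] → [19, 28, 38, 44] → [19, 28, 38, 44, 50] → [19, 28, 38, 44, 50, 70] → [19, 28, 38, 44, 50, 70, 81] → [19, 28, 38, 44, 50, 70, 81, 99] → [19, 28, 38, 44, 50, 70, 81, 99, 107] → [19, 28, 38, 44, 50, 70, 81, 99, 107, 115]
So `out[-1]` = 115

Answer: 115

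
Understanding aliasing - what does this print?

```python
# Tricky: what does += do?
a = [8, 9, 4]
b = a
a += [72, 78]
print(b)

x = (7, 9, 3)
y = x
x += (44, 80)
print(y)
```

Key concept: += behavior differs for mutable vs immutable.
Step by step:
`a = [8, 9, 4]` → a = [8, 9, 4]
`b = a` → b = [8, 9, 4] (same object as a)
`a += [72, 78]` → a = [8, 9, 4, 72, 78] (same object as b); b = [8, 9, 4, 72, 78] (same object as a)
`print(b)` → prints [8, 9, 4, 72, 78]
`x = (7, 9, 3)` → x = (7, 9, 3)
`y = x` → y = (7, 9, 3)
`x += (44, 80)` → x = (7, 9, 3, 44, 80)
`print(y)` → prints (7, 9, 3)

Answer:
[8, 9, 4, 72, 78]
(7, 9, 3)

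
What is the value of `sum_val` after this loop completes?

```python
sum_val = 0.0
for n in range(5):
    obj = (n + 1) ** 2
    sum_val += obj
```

Sum of squared losses 1² + 2² + ... + 5²
`sum_val` takes the values: 0.0 → 1.0 → 5.0 → 14.0 → 30.0 → 55.0

Answer: 55.0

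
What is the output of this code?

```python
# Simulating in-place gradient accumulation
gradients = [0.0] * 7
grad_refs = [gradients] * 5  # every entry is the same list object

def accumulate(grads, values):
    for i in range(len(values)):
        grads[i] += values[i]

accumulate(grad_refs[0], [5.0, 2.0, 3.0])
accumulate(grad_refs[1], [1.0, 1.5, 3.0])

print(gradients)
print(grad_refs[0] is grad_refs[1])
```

Key concept: gradient accumulation aliasing.
Step by step:
`gradients = [0.0] * 7` → gradients = [0.0, 0.0, 0.0, 0.0, 0.0, 0.0, 0.0]
`grad_refs = [gradients] * 5` → grad_refs = [[0.0, 0.0, 0.0, 0.0, 0.0, 0.0, 0.0], [0.0, 0.0, 0.0, 0.0, 0.0, 0.0, 0.0], [0.0, 0.0, 0.0, 0.0, 0.0, 0.0, 0.0], [0.0, 0.0, 0.0, 0.0, 0.0, 0.0, 0.0], [0.0, 0.0, 0.0, 0.0, 0.0, 0.0, 0.0]]
`accumulate(grad_refs[0], [5.0, 2.0, 3.0])` → gradients = [5.0, 2.0, 3.0, 0.0, 0.0, 0.0, 0.0]; grad_refs = [[5.0, 2.0, 3.0, 0.0, 0.0, 0.0, 0.0], [5.0, 2.0, 3.0, 0.0, 0.0, 0.0, 0.0], [5.0, 2.0, 3.0, 0.0, 0.0, 0.0, 0.0], [5.0, 2.0, 3.0, 0.0, 0.0, 0.0, 0.0], [5.0, 2.0, 3.0, 0.0, 0.0, 0.0, 0.0]]
`accumulate(grad_refs[1], [1.0, 1.5, 3.0])` → gradients = [6.0, 3.5, 6.0, 0.0, 0.0, 0.0, 0.0]; grad_refs = [[6.0, 3.5, 6.0, 0.0, 0.0, 0.0, 0.0], [6.0, 3.5, 6.0, 0.0, 0.0, 0.0, 0.0], [6.0, 3.5, 6.0, 0.0, 0.0, 0.0, 0.0], [6.0, 3.5, 6.0, 0.0, 0.0, 0.0, 0.0], [6.0, 3.5, 6.0, 0.0, 0.0, 0.0, 0.0]]
`print(gradients)` → prints [6.0, 3.5, 6.0, 0.0, 0.0, 0.0, 0.0]
`print(grad_refs[0] is grad_refs[1])` → prints True

Answer:
[6.0, 3.5, 6.0, 0.0, 0.0, 0.0, 0.0]
True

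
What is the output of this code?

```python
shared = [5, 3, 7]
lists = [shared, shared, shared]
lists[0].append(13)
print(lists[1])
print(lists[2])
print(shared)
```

Key concept: list of same reference.
Step by step:
`shared = [5, 3, 7]` → shared = [5, 3, 7]
`lists = [shared, shared, shared]` → lists = [[5, 3, 7], [5, 3, 7], [5, 3, 7]]
`lists[0].append(13)` → shared = [5, 3, 7, 13]; lists = [[5, 3, 7, 13], [5, 3, 7, 13], [5, 3, 7, 13]]
`print(lists[1])` → prints [5, 3, 7, 13]
`print(lists[2])` → prints [5, 3, 7, 13]
`print(shared)` → prints [5, 3, 7, 13]

Answer:
[5, 3, 7, 13]
[5, 3, 7, 13]
[5, 3, 7, 13]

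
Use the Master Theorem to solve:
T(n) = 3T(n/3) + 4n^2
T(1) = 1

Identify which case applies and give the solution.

a=3, b=3, f(n)=4n^2. log_3(3) = 1. Since c=2 > 1 and the regularity condition holds (3(n/3)^2 = (3/3^2)n^2 with 3/3^2 < 1), Case 3 applies: T(n) = Θ(f(n)) = O(n^2).

Answer: O(n^2) - Case 3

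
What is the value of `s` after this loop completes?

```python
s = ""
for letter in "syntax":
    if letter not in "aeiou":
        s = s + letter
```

Remove vowels from 'syntax'
`s` takes the values: "" → "s" → "sy" → "syn" → "synt" → "syntx"

Answer: "syntx"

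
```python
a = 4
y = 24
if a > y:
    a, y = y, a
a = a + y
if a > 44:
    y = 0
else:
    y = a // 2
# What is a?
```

Trace:
`a = 4` → a = 4
`y = 24` → y = 24
`if a > y: ...` → a > y is False → no variable changes
`a = a + y` → a = 28
`if a > 44: ...` → a > 44 is False, take else branch → y = 14
So a = 28

Answer: 28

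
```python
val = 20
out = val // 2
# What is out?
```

Trace:
`val = 20` → val = 20
`out = val // 2` → out = 10
So out = 10

Answer: 10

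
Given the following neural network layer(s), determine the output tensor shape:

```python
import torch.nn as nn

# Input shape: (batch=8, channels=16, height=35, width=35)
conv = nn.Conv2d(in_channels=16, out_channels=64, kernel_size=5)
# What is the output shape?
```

Input: (8, 16, 35, 35) -> Output: (8, 64, 31, 31)

Answer: (8, 64, 31, 31)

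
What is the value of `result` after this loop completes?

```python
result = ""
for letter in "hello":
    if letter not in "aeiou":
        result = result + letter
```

Remove vowels from 'hello'
`result` takes the values: "" → "h" → "hl" → "hll"

Answer: "hll"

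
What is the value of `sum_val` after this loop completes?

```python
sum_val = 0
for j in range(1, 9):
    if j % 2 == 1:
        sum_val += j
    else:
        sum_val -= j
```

Add odd, subtract even
`sum_val` takes the values: 0 → 1 → -1 → 2 → -2 → 3 → -3 → 4 → -4

Answer: -4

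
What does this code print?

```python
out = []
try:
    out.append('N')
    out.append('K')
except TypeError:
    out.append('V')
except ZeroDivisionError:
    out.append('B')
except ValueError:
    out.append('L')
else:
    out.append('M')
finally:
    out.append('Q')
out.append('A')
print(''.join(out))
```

Execution trace: 'N' (try body) → 'K' (try body, no exception) → 'M' (else) → 'Q' (finally) → 'A' (after the try/except). Output: NKMQA

Answer: NKMQA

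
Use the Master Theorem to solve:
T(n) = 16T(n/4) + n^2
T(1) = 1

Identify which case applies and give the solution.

a=16, b=4, f(n)=n^2. log_4(16) = 2. Since c=2 = 2, Case 2 applies: T(n) = Θ(n^log_b(a) · log n) = O(n^2 log n).

Answer: O(n^2 log n) - Case 2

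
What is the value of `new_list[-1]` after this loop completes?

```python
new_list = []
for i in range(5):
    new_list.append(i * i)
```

Last element of squares 0 to 4
`new_list` takes the values: [] → [0] → [0, 1] → [0, 1, 4] → [0, 1, 4, 9] → [0, 1, 4, 9, 16]
So `new_list[-1]` = 16

Answer: 16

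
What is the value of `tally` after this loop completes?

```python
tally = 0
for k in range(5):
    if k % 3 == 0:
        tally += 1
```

Count numbers divisible by 3 in range(5)
`tally` takes the values: 0 → 1 → 2

Answer: 2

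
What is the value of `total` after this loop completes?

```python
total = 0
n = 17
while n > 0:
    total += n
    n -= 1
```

Sum 17 down to 1
`total` takes the values: 0 → 17 → 33 → 48 → 62 → 75 → 87 → 98 → 108 → 117 → 125 → 132 → 138 → 143 → 147 → 150 → 152 → 153

Answer: 153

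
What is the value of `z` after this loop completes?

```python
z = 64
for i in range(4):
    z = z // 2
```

Halve 4 times: 64 // 2^4 = 4
`z` takes the values: 64 → 32 → 16 → 8 → 4

Answer: 4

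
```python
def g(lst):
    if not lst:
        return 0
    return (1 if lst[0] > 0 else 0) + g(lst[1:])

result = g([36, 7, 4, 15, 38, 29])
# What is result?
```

Count of positive elements in [36, 7, 4, 15, 38, 29] = 6

Answer: 6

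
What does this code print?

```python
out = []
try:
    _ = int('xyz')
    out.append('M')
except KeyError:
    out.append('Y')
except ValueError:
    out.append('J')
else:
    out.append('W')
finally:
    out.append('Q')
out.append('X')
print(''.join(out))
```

Execution trace: 'J' (except ValueError) → 'Q' (finally) → 'X' (after the try/except). Output: JQX

Answer: JQX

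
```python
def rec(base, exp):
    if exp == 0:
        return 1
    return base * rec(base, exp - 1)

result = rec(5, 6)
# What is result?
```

rec(5, 6) = 5 * 5 * 5 * 5 * 5 * 5 = 15625

Answer: 15625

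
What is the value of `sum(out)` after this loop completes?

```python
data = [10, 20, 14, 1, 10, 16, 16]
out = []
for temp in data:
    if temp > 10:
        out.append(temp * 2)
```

Sum of doubled values > 10
`out` takes the values: [] → [40] → [40, 28] → [40, 28, 32] → [40, 28, 32, 32]
So `sum(out)` = 132

Answer: 132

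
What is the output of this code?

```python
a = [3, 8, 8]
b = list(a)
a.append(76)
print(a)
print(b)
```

Key concept: list() constructor creates copy.
Step by step:
`a = [3, 8, 8]` → a = [3, 8, 8]
`b = list(a)` → b = [3, 8, 8]
`a.append(76)` → a = [3, 8, 8, 76]
`print(a)` → prints [3, 8, 8, 76]
`print(b)` → prints [3, 8, 8]

Answer:
[3, 8, 8, 76]
[3, 8, 8]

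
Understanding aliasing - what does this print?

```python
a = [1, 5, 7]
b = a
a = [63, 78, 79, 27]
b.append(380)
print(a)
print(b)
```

Key concept: rebinding vs mutation: a is rebound to a new list, b still points at the original.
Step by step:
`a = [1, 5, 7]` → a = [1, 5, 7]
`b = a` → b = [1, 5, 7] (same object as a)
`a = [63, 78, 79, 27]` → a = [63, 78, 79, 27]
`b.append(380)` → b = [1, 5, 7, 380]
`print(a)` → prints [63, 78, 79, 27]
`print(b)` → prints [1, 5, 7, 380]

Answer:
[63, 78, 79, 27]
[1, 5, 7, 380]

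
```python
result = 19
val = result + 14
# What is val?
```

Trace:
`result = 19` → result = 19
`val = result + 14` → val = 33
So val = 33

Answer: 33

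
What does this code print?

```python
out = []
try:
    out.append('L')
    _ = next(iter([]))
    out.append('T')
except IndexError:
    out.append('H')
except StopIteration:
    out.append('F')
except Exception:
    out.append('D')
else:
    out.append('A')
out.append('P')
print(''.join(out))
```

Execution trace: 'L' (try body) → 'F' (except StopIteration) → 'P' (after the try/except). Output: LFP

Answer: LFP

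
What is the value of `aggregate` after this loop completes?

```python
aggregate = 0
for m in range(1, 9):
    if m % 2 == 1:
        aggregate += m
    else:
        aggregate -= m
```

Add odd, subtract even
`aggregate` takes the values: 0 → 1 → -1 → 2 → -2 → 3 → -3 → 4 → -4

Answer: -4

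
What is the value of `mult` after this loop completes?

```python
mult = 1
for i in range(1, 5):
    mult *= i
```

4! = 24
`mult` takes the values: 1 → 2 → 6 → 24

Answer: 24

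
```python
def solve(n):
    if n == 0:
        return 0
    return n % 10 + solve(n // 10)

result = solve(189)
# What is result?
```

Sum of digits of 189: 9 + 8 + 1 = 18

Answer: 18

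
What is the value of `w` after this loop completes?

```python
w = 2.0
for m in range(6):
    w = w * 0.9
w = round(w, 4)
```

Exponential decay: 2.0 * 0.9^6
`w` takes the values: 2.0 → 1.8 → 1.62 → 1.458 → 1.3122 → 1.18098 → 1.062882 → 1.0629

Answer: 1.0629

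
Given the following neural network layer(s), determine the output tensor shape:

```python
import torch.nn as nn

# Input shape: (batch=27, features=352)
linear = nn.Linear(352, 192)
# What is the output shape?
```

Input: (27, 352) -> Output: (27, 192)

Answer: (27, 192)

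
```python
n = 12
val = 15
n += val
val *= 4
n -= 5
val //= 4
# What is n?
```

Trace:
`n = 12` → n = 12
`val = 15` → val = 15
`n += val` → n = 27
`val *= 4` → val = 60
`n -= 5` → n = 22
`val //= 4` → val = 15
So n = 22

Answer: 22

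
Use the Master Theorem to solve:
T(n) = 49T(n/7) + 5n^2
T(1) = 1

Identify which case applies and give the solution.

a=49, b=7, f(n)=5n^2. log_7(49) = 2. Since c=2 = 2, Case 2 applies: T(n) = Θ(n^log_b(a) · log n) = O(n^2 log n).

Answer: O(n^2 log n) - Case 2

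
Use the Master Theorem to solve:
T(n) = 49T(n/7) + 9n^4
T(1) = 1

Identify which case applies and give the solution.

a=49, b=7, f(n)=9n^4. log_7(49) = 2. Since c=4 > 2 and the regularity condition holds (49(n/7)^4 = (49/7^4)n^4 with 49/7^4 < 1), Case 3 applies: T(n) = Θ(f(n)) = O(n^4).

Answer: O(n^4) - Case 3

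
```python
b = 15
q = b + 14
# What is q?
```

Trace:
`b = 15` → b = 15
`q = b + 14` → q = 29
So q = 29

Answer: 29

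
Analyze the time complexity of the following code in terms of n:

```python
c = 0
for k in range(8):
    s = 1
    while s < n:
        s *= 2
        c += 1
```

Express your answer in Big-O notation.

Each loop level contributes: 1 × log n. Multiplying the contributions gives O(log n).

Answer: O(log n)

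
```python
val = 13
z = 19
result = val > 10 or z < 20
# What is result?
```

Trace:
`val = 13` → val = 13
`z = 19` → z = 19
`result = val > 10 or z < 20` → result = True
So result = True

Answer: True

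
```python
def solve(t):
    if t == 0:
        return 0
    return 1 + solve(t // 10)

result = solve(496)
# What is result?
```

Count of digits of 496: 3

Answer: 3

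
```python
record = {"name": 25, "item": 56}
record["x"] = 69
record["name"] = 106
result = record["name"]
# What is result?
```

Trace:
`record = {"name": 25, "item": 56}` → record = {'name': 25, 'item': 56}
`record["x"] = 69` → record = {'name': 25, 'item': 56, 'x': 69}
`record["name"] = 106` → record = {'name': 106, 'item': 56, 'x': 69}
`result = record["name"]` → result = 106
So result = 106

Answer: 106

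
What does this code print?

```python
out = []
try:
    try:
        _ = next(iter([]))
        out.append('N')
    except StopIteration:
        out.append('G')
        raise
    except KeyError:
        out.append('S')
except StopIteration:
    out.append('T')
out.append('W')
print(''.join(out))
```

Execution trace: 'G' (except StopIteration) → 'T' (outer except StopIteration) → 'W' (after the try/except). Output: GTW

Answer: GTW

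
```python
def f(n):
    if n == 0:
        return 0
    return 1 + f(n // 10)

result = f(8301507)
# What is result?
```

Count of digits of 8301507: 7

Answer: 7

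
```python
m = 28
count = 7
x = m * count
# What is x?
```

Trace:
`m = 28` → m = 28
`count = 7` → count = 7
`x = m * count` → x = 196
So x = 196

Answer: 196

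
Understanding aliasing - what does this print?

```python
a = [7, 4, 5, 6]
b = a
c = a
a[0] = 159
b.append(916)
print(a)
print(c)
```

Key concept: multiple aliases.
Step by step:
`a = [7, 4, 5, 6]` → a = [7, 4, 5, 6]
`b = a` → b = [7, 4, 5, 6] (same object as a)
`c = a` → c = [7, 4, 5, 6] (same object as a, b)
`a[0] = 159` → a = [159, 4, 5, 6] (same object as b, c); b = [159, 4, 5, 6] (same object as a, c); c = [159, 4, 5, 6] (same object as a, b)
`b.append(916)` → a = [159, 4, 5, 6, 916] (same object as b, c); b = [159, 4, 5, 6, 916] (same object as a, c); c = [159, 4, 5, 6, 916] (same object as a, b)
`print(a)` → prints [159, 4, 5, 6, 916]
`print(c)` → prints [159, 4, 5, 6, 916]

Answer:
[159, 4, 5, 6, 916]
[159, 4, 5, 6, 916]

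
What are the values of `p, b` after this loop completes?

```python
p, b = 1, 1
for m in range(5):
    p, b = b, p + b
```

Fibonacci: after 5 iterations
`p, b` takes the values: (1, 1) → (1, 2) → (2, 3) → (3, 5) → (5, 8) → (8, 13)

Answer: 8, 13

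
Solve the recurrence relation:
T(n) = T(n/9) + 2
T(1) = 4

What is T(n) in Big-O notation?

Each step divides n by 9 and adds 2. After log_9(n) steps we reach T(1)=4. So T(n) = 2·log_9(n) + 4 = O(log n).

Answer: O(log n)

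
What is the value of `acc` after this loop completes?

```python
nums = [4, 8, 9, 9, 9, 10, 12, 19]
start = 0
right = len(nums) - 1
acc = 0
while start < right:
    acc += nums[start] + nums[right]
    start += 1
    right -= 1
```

Sum of pairs from ends
`acc` takes the values: 0 → 23 → 43 → 62 → 80

Answer: 80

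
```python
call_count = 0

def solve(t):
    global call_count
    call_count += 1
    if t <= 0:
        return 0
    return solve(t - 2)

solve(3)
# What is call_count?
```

Linear recursion stepping by 2: 3 calls from t=3 down to ≤0.

Answer: 3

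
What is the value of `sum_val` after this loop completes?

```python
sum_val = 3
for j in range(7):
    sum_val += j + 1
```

Start at 3, add 1 to 7 = 31
`sum_val` takes the values: 3 → 4 → 6 → 9 → 13 → 18 → 24 → 31

Answer: 31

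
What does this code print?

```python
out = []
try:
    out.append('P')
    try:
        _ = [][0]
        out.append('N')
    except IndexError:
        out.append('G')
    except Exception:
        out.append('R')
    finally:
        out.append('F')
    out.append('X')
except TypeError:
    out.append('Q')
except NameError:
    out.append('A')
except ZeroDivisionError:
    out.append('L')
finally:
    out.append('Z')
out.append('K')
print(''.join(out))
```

Execution trace: 'P' (try body) → 'G' (inner except IndexError) → 'F' (inner finally) → 'X' (try body, no exception) → 'Z' (finally) → 'K' (after the try/except). Output: PGFXZK

Answer: PGFXZK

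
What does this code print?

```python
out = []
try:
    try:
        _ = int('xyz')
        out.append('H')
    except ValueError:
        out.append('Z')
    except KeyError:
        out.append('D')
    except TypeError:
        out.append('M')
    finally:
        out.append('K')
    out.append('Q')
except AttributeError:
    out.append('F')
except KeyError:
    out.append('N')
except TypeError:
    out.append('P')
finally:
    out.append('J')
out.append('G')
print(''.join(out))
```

Execution trace: 'Z' (inner except ValueError) → 'K' (inner finally) → 'Q' (try body, no exception) → 'J' (finally) → 'G' (after the try/except). Output: ZKQJG

Answer: ZKQJG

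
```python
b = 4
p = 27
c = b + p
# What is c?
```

Trace:
`b = 4` → b = 4
`p = 27` → p = 27
`c = b + p` → c = 31
So c = 31

Answer: 31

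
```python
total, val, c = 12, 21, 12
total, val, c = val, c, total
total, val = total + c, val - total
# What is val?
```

Trace:
`total, val, c = 12, 21, 12` → total = 12; val = 21; c = 12
`total, val, c = val, c, total` → total = 21; val = 12; c = 12
`total, val = total + c, val - total` → total = 33; val = -9
So val = -9

Answer: -9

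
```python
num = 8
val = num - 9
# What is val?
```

Trace:
`num = 8` → num = 8
`val = num - 9` → val = -1
So val = -1

Answer: -1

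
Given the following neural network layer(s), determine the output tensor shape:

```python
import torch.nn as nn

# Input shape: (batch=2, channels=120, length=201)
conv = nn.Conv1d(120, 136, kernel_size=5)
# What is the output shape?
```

Input: (2, 120, 201) -> Output: (2, 136, 197)

Answer: (2, 136, 197)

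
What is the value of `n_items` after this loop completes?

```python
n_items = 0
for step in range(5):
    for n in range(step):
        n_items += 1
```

Triangle number: 0+1+2+...+4
`n_items` takes the values: 0 → 1 → 2 → 3 → 4 → 5 → 6 → 7 → 8 → 9 → 10

Answer: 10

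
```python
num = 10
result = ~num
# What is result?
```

Trace:
`num = 10` → num = 10
`result = ~num` → result = -11
So result = -11

Answer: -11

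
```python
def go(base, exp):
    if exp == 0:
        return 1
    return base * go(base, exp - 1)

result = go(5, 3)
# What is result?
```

go(5, 3) = 5 * 5 * 5 = 125

Answer: 125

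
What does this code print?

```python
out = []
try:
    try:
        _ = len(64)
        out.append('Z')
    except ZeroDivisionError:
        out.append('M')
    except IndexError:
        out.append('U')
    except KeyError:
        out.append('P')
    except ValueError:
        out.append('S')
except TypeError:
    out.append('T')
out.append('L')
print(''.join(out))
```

Execution trace: 'T' (outer except TypeError) → 'L' (after the try/except). Output: TL

Answer: TL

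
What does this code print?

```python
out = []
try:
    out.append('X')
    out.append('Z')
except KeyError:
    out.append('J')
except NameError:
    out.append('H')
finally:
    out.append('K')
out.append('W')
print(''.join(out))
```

Execution trace: 'X' (try body) → 'Z' (try body, no exception) → 'K' (finally) → 'W' (after the try/except). Output: XZKW

Answer: XZKW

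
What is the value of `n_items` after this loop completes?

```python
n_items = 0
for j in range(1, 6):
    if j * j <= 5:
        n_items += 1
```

Count numbers where j² ≤ 5
`n_items` takes the values: 0 → 1 → 2

Answer: 2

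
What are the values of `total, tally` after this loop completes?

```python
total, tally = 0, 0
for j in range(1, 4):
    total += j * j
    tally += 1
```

Sum of squares and count
`total, tally` takes the values: (0, 0) → (1, 0) → (1, 1) → (5, 1) → (5, 2) → (14, 2) → (14, 3)

Answer: 14, 3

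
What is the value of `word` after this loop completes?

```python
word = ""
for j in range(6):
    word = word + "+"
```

Repeat '+' 6 times
`word` takes the values: "" → "+" → "++" → "+++" → "++++" → "+++++" → "++++++"

Answer: "++++++"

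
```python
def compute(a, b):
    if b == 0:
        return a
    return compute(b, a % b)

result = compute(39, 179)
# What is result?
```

compute(39, 179) -> compute(179, 39) -> compute(39, 23) -> compute(23, 16) -> compute(16, 7) -> compute(7, 2) -> compute(2, 1) -> compute(1, 0) -> 1

Answer: 1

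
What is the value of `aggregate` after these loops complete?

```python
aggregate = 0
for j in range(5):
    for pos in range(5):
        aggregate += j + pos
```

Sum of all j+pos for j,pos in 5x5
`aggregate` takes the values: 0 → 1 → 3 → 6 → 10 → 11 → 13 → 16 → 20 → 25 → 27 → 30 → 34 → 39 → 45 → 48 → 52 → 57 → 63 → 70 → 74 → 79 → 85 → 92 → 100

Answer: 100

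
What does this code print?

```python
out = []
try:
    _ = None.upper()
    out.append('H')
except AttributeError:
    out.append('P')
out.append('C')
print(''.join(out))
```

Execution trace: 'P' (except AttributeError) → 'C' (after the try/except). Output: PC

Answer: PC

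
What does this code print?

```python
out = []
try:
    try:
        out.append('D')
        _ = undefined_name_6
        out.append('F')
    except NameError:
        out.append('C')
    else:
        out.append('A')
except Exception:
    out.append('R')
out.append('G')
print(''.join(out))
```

Execution trace: 'D' (inner try body) → 'C' (inner except NameError) → 'G' (after the try/except). Output: DCG

Answer: DCG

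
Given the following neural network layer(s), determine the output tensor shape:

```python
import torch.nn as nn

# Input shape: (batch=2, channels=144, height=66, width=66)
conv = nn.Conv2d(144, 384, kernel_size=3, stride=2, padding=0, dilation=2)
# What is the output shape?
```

Input: (2, 144, 66, 66) -> Output: (2, 384, 31, 31)

Answer: (2, 384, 31, 31)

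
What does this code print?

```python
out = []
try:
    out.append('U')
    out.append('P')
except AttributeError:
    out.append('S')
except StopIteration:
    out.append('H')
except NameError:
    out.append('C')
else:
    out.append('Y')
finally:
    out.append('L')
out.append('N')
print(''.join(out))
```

Execution trace: 'U' (try body) → 'P' (try body, no exception) → 'Y' (else) → 'L' (finally) → 'N' (after the try/except). Output: UPYLN

Answer: UPYLN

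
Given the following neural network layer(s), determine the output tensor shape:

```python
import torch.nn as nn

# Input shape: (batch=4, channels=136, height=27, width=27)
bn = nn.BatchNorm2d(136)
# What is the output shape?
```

Input: (4, 136, 27, 27) -> Output: (4, 136, 27, 27)

Answer: (4, 136, 27, 27)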